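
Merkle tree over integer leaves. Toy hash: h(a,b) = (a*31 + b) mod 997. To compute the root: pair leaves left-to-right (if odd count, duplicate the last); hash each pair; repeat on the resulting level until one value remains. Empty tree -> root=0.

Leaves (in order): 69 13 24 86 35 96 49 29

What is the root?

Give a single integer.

Answer: 375

Derivation:
L0: [69, 13, 24, 86, 35, 96, 49, 29]
L1: h(69,13)=(69*31+13)%997=158 h(24,86)=(24*31+86)%997=830 h(35,96)=(35*31+96)%997=184 h(49,29)=(49*31+29)%997=551 -> [158, 830, 184, 551]
L2: h(158,830)=(158*31+830)%997=743 h(184,551)=(184*31+551)%997=273 -> [743, 273]
L3: h(743,273)=(743*31+273)%997=375 -> [375]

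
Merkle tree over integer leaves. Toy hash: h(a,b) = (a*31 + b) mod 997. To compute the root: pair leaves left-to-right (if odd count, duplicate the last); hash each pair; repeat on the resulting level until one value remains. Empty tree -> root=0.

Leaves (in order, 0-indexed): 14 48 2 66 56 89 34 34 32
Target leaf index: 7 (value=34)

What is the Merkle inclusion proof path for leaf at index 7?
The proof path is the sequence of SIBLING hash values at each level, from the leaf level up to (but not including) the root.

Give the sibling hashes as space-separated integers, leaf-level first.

Answer: 34 828 115 729

Derivation:
L0 (leaves): [14, 48, 2, 66, 56, 89, 34, 34, 32], target index=7
L1: h(14,48)=(14*31+48)%997=482 [pair 0] h(2,66)=(2*31+66)%997=128 [pair 1] h(56,89)=(56*31+89)%997=828 [pair 2] h(34,34)=(34*31+34)%997=91 [pair 3] h(32,32)=(32*31+32)%997=27 [pair 4] -> [482, 128, 828, 91, 27]
  Sibling for proof at L0: 34
L2: h(482,128)=(482*31+128)%997=115 [pair 0] h(828,91)=(828*31+91)%997=834 [pair 1] h(27,27)=(27*31+27)%997=864 [pair 2] -> [115, 834, 864]
  Sibling for proof at L1: 828
L3: h(115,834)=(115*31+834)%997=411 [pair 0] h(864,864)=(864*31+864)%997=729 [pair 1] -> [411, 729]
  Sibling for proof at L2: 115
L4: h(411,729)=(411*31+729)%997=509 [pair 0] -> [509]
  Sibling for proof at L3: 729
Root: 509
Proof path (sibling hashes from leaf to root): [34, 828, 115, 729]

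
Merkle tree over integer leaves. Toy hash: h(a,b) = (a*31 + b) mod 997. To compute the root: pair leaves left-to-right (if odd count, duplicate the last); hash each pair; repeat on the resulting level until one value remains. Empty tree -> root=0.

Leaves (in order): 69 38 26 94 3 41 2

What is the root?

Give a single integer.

Answer: 605

Derivation:
L0: [69, 38, 26, 94, 3, 41, 2]
L1: h(69,38)=(69*31+38)%997=183 h(26,94)=(26*31+94)%997=900 h(3,41)=(3*31+41)%997=134 h(2,2)=(2*31+2)%997=64 -> [183, 900, 134, 64]
L2: h(183,900)=(183*31+900)%997=591 h(134,64)=(134*31+64)%997=230 -> [591, 230]
L3: h(591,230)=(591*31+230)%997=605 -> [605]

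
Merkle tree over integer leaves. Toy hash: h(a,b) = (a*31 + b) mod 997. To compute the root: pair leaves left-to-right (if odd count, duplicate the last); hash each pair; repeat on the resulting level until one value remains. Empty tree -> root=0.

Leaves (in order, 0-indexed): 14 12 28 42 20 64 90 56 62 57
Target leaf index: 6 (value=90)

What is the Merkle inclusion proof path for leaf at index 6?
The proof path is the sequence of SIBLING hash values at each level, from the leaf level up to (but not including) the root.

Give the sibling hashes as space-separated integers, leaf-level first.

L0 (leaves): [14, 12, 28, 42, 20, 64, 90, 56, 62, 57], target index=6
L1: h(14,12)=(14*31+12)%997=446 [pair 0] h(28,42)=(28*31+42)%997=910 [pair 1] h(20,64)=(20*31+64)%997=684 [pair 2] h(90,56)=(90*31+56)%997=852 [pair 3] h(62,57)=(62*31+57)%997=982 [pair 4] -> [446, 910, 684, 852, 982]
  Sibling for proof at L0: 56
L2: h(446,910)=(446*31+910)%997=778 [pair 0] h(684,852)=(684*31+852)%997=122 [pair 1] h(982,982)=(982*31+982)%997=517 [pair 2] -> [778, 122, 517]
  Sibling for proof at L1: 684
L3: h(778,122)=(778*31+122)%997=312 [pair 0] h(517,517)=(517*31+517)%997=592 [pair 1] -> [312, 592]
  Sibling for proof at L2: 778
L4: h(312,592)=(312*31+592)%997=294 [pair 0] -> [294]
  Sibling for proof at L3: 592
Root: 294
Proof path (sibling hashes from leaf to root): [56, 684, 778, 592]

Answer: 56 684 778 592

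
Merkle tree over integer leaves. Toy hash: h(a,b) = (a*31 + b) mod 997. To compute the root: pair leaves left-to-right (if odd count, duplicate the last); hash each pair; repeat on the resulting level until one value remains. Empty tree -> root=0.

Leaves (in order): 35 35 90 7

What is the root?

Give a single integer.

L0: [35, 35, 90, 7]
L1: h(35,35)=(35*31+35)%997=123 h(90,7)=(90*31+7)%997=803 -> [123, 803]
L2: h(123,803)=(123*31+803)%997=628 -> [628]

Answer: 628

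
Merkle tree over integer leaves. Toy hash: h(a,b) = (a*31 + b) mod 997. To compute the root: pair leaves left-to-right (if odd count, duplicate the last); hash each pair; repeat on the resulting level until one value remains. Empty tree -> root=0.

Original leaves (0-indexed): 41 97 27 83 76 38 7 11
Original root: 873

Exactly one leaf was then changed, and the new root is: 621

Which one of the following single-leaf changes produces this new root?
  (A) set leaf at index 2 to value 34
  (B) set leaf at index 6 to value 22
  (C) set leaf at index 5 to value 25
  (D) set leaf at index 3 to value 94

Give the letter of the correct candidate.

Answer: A

Derivation:
Original leaves: [41, 97, 27, 83, 76, 38, 7, 11]
Target new root: 621
Try each candidate change and compute the resulting root:
Candidate A: set leaf[2] = 34 -> leaves = [41, 97, 34, 83, 76, 38, 7, 11]
  L0: [41, 97, 34, 83, 76, 38, 7, 11]
  L1: h(41,97)=(41*31+97)%997=371 h(34,83)=(34*31+83)%997=140 h(76,38)=(76*31+38)%997=400 h(7,11)=(7*31+11)%997=228 -> [371, 140, 400, 228]
  L2: h(371,140)=(371*31+140)%997=674 h(400,228)=(400*31+228)%997=664 -> [674, 664]
  L3: h(674,664)=(674*31+664)%997=621 -> [621]
  root = 621 == target 621  ** MATCH **
Candidate B: set leaf[6] = 22 -> leaves = [41, 97, 27, 83, 76, 38, 22, 11]
  L0: [41, 97, 27, 83, 76, 38, 22, 11]
  L1: h(41,97)=(41*31+97)%997=371 h(27,83)=(27*31+83)%997=920 h(76,38)=(76*31+38)%997=400 h(22,11)=(22*31+11)%997=693 -> [371, 920, 400, 693]
  L2: h(371,920)=(371*31+920)%997=457 h(400,693)=(400*31+693)%997=132 -> [457, 132]
  L3: h(457,132)=(457*31+132)%997=341 -> [341]
  root = 341 != target 621
Candidate C: set leaf[5] = 25 -> leaves = [41, 97, 27, 83, 76, 25, 7, 11]
  L0: [41, 97, 27, 83, 76, 25, 7, 11]
  L1: h(41,97)=(41*31+97)%997=371 h(27,83)=(27*31+83)%997=920 h(76,25)=(76*31+25)%997=387 h(7,11)=(7*31+11)%997=228 -> [371, 920, 387, 228]
  L2: h(371,920)=(371*31+920)%997=457 h(387,228)=(387*31+228)%997=261 -> [457, 261]
  L3: h(457,261)=(457*31+261)%997=470 -> [470]
  root = 470 != target 621
Candidate D: set leaf[3] = 94 -> leaves = [41, 97, 27, 94, 76, 38, 7, 11]
  L0: [41, 97, 27, 94, 76, 38, 7, 11]
  L1: h(41,97)=(41*31+97)%997=371 h(27,94)=(27*31+94)%997=931 h(76,38)=(76*31+38)%997=400 h(7,11)=(7*31+11)%997=228 -> [371, 931, 400, 228]
  L2: h(371,931)=(371*31+931)%997=468 h(400,228)=(400*31+228)%997=664 -> [468, 664]
  L3: h(468,664)=(468*31+664)%997=217 -> [217]
  root = 217 != target 621
Candidate A produces the target root.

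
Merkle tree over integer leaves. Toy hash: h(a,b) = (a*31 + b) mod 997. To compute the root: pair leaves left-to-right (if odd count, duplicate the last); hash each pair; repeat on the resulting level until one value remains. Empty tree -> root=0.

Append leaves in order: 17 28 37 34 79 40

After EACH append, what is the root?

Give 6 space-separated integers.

Answer: 17 555 443 440 818 567

Derivation:
After append 17 (leaves=[17]):
  L0: [17]
  root=17
After append 28 (leaves=[17, 28]):
  L0: [17, 28]
  L1: h(17,28)=(17*31+28)%997=555 -> [555]
  root=555
After append 37 (leaves=[17, 28, 37]):
  L0: [17, 28, 37]
  L1: h(17,28)=(17*31+28)%997=555 h(37,37)=(37*31+37)%997=187 -> [555, 187]
  L2: h(555,187)=(555*31+187)%997=443 -> [443]
  root=443
After append 34 (leaves=[17, 28, 37, 34]):
  L0: [17, 28, 37, 34]
  L1: h(17,28)=(17*31+28)%997=555 h(37,34)=(37*31+34)%997=184 -> [555, 184]
  L2: h(555,184)=(555*31+184)%997=440 -> [440]
  root=440
After append 79 (leaves=[17, 28, 37, 34, 79]):
  L0: [17, 28, 37, 34, 79]
  L1: h(17,28)=(17*31+28)%997=555 h(37,34)=(37*31+34)%997=184 h(79,79)=(79*31+79)%997=534 -> [555, 184, 534]
  L2: h(555,184)=(555*31+184)%997=440 h(534,534)=(534*31+534)%997=139 -> [440, 139]
  L3: h(440,139)=(440*31+139)%997=818 -> [818]
  root=818
After append 40 (leaves=[17, 28, 37, 34, 79, 40]):
  L0: [17, 28, 37, 34, 79, 40]
  L1: h(17,28)=(17*31+28)%997=555 h(37,34)=(37*31+34)%997=184 h(79,40)=(79*31+40)%997=495 -> [555, 184, 495]
  L2: h(555,184)=(555*31+184)%997=440 h(495,495)=(495*31+495)%997=885 -> [440, 885]
  L3: h(440,885)=(440*31+885)%997=567 -> [567]
  root=567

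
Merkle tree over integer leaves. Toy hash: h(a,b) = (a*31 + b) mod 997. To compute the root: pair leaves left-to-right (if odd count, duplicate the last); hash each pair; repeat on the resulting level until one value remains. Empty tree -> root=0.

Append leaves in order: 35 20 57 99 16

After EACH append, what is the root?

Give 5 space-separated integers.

Answer: 35 108 187 229 552

Derivation:
After append 35 (leaves=[35]):
  L0: [35]
  root=35
After append 20 (leaves=[35, 20]):
  L0: [35, 20]
  L1: h(35,20)=(35*31+20)%997=108 -> [108]
  root=108
After append 57 (leaves=[35, 20, 57]):
  L0: [35, 20, 57]
  L1: h(35,20)=(35*31+20)%997=108 h(57,57)=(57*31+57)%997=827 -> [108, 827]
  L2: h(108,827)=(108*31+827)%997=187 -> [187]
  root=187
After append 99 (leaves=[35, 20, 57, 99]):
  L0: [35, 20, 57, 99]
  L1: h(35,20)=(35*31+20)%997=108 h(57,99)=(57*31+99)%997=869 -> [108, 869]
  L2: h(108,869)=(108*31+869)%997=229 -> [229]
  root=229
After append 16 (leaves=[35, 20, 57, 99, 16]):
  L0: [35, 20, 57, 99, 16]
  L1: h(35,20)=(35*31+20)%997=108 h(57,99)=(57*31+99)%997=869 h(16,16)=(16*31+16)%997=512 -> [108, 869, 512]
  L2: h(108,869)=(108*31+869)%997=229 h(512,512)=(512*31+512)%997=432 -> [229, 432]
  L3: h(229,432)=(229*31+432)%997=552 -> [552]
  root=552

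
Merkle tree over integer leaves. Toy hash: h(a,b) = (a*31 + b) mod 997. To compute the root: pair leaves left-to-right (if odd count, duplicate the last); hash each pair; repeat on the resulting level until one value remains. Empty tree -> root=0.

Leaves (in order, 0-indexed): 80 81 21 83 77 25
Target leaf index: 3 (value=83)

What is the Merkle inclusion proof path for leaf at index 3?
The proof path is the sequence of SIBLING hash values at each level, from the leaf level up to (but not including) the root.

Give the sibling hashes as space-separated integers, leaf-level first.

Answer: 21 567 415

Derivation:
L0 (leaves): [80, 81, 21, 83, 77, 25], target index=3
L1: h(80,81)=(80*31+81)%997=567 [pair 0] h(21,83)=(21*31+83)%997=734 [pair 1] h(77,25)=(77*31+25)%997=418 [pair 2] -> [567, 734, 418]
  Sibling for proof at L0: 21
L2: h(567,734)=(567*31+734)%997=365 [pair 0] h(418,418)=(418*31+418)%997=415 [pair 1] -> [365, 415]
  Sibling for proof at L1: 567
L3: h(365,415)=(365*31+415)%997=763 [pair 0] -> [763]
  Sibling for proof at L2: 415
Root: 763
Proof path (sibling hashes from leaf to root): [21, 567, 415]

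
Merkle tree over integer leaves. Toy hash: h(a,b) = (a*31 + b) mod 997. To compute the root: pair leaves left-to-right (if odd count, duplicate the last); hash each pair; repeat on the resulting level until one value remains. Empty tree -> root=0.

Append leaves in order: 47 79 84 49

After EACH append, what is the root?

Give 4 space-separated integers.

After append 47 (leaves=[47]):
  L0: [47]
  root=47
After append 79 (leaves=[47, 79]):
  L0: [47, 79]
  L1: h(47,79)=(47*31+79)%997=539 -> [539]
  root=539
After append 84 (leaves=[47, 79, 84]):
  L0: [47, 79, 84]
  L1: h(47,79)=(47*31+79)%997=539 h(84,84)=(84*31+84)%997=694 -> [539, 694]
  L2: h(539,694)=(539*31+694)%997=454 -> [454]
  root=454
After append 49 (leaves=[47, 79, 84, 49]):
  L0: [47, 79, 84, 49]
  L1: h(47,79)=(47*31+79)%997=539 h(84,49)=(84*31+49)%997=659 -> [539, 659]
  L2: h(539,659)=(539*31+659)%997=419 -> [419]
  root=419

Answer: 47 539 454 419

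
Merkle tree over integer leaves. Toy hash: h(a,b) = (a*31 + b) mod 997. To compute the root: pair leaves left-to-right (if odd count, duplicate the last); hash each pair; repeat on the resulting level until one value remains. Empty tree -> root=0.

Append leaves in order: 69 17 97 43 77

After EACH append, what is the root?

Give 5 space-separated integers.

After append 69 (leaves=[69]):
  L0: [69]
  root=69
After append 17 (leaves=[69, 17]):
  L0: [69, 17]
  L1: h(69,17)=(69*31+17)%997=162 -> [162]
  root=162
After append 97 (leaves=[69, 17, 97]):
  L0: [69, 17, 97]
  L1: h(69,17)=(69*31+17)%997=162 h(97,97)=(97*31+97)%997=113 -> [162, 113]
  L2: h(162,113)=(162*31+113)%997=150 -> [150]
  root=150
After append 43 (leaves=[69, 17, 97, 43]):
  L0: [69, 17, 97, 43]
  L1: h(69,17)=(69*31+17)%997=162 h(97,43)=(97*31+43)%997=59 -> [162, 59]
  L2: h(162,59)=(162*31+59)%997=96 -> [96]
  root=96
After append 77 (leaves=[69, 17, 97, 43, 77]):
  L0: [69, 17, 97, 43, 77]
  L1: h(69,17)=(69*31+17)%997=162 h(97,43)=(97*31+43)%997=59 h(77,77)=(77*31+77)%997=470 -> [162, 59, 470]
  L2: h(162,59)=(162*31+59)%997=96 h(470,470)=(470*31+470)%997=85 -> [96, 85]
  L3: h(96,85)=(96*31+85)%997=70 -> [70]
  root=70

Answer: 69 162 150 96 70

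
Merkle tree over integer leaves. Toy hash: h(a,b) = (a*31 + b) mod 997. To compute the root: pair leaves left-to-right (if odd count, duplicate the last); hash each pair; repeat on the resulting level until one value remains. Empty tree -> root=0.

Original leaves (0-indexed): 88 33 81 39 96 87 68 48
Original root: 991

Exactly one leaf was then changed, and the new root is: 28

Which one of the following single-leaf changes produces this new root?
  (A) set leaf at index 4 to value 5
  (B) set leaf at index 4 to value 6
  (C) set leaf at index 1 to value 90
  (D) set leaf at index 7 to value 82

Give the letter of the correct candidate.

Original leaves: [88, 33, 81, 39, 96, 87, 68, 48]
Target new root: 28
Try each candidate change and compute the resulting root:
Candidate A: set leaf[4] = 5 -> leaves = [88, 33, 81, 39, 5, 87, 68, 48]
  L0: [88, 33, 81, 39, 5, 87, 68, 48]
  L1: h(88,33)=(88*31+33)%997=767 h(81,39)=(81*31+39)%997=556 h(5,87)=(5*31+87)%997=242 h(68,48)=(68*31+48)%997=162 -> [767, 556, 242, 162]
  L2: h(767,556)=(767*31+556)%997=405 h(242,162)=(242*31+162)%997=685 -> [405, 685]
  L3: h(405,685)=(405*31+685)%997=279 -> [279]
  root = 279 != target 28
Candidate B: set leaf[4] = 6 -> leaves = [88, 33, 81, 39, 6, 87, 68, 48]
  L0: [88, 33, 81, 39, 6, 87, 68, 48]
  L1: h(88,33)=(88*31+33)%997=767 h(81,39)=(81*31+39)%997=556 h(6,87)=(6*31+87)%997=273 h(68,48)=(68*31+48)%997=162 -> [767, 556, 273, 162]
  L2: h(767,556)=(767*31+556)%997=405 h(273,162)=(273*31+162)%997=649 -> [405, 649]
  L3: h(405,649)=(405*31+649)%997=243 -> [243]
  root = 243 != target 28
Candidate C: set leaf[1] = 90 -> leaves = [88, 90, 81, 39, 96, 87, 68, 48]
  L0: [88, 90, 81, 39, 96, 87, 68, 48]
  L1: h(88,90)=(88*31+90)%997=824 h(81,39)=(81*31+39)%997=556 h(96,87)=(96*31+87)%997=72 h(68,48)=(68*31+48)%997=162 -> [824, 556, 72, 162]
  L2: h(824,556)=(824*31+556)%997=178 h(72,162)=(72*31+162)%997=400 -> [178, 400]
  L3: h(178,400)=(178*31+400)%997=933 -> [933]
  root = 933 != target 28
Candidate D: set leaf[7] = 82 -> leaves = [88, 33, 81, 39, 96, 87, 68, 82]
  L0: [88, 33, 81, 39, 96, 87, 68, 82]
  L1: h(88,33)=(88*31+33)%997=767 h(81,39)=(81*31+39)%997=556 h(96,87)=(96*31+87)%997=72 h(68,82)=(68*31+82)%997=196 -> [767, 556, 72, 196]
  L2: h(767,556)=(767*31+556)%997=405 h(72,196)=(72*31+196)%997=434 -> [405, 434]
  L3: h(405,434)=(405*31+434)%997=28 -> [28]
  root = 28 == target 28  ** MATCH **
Candidate D produces the target root.

Answer: D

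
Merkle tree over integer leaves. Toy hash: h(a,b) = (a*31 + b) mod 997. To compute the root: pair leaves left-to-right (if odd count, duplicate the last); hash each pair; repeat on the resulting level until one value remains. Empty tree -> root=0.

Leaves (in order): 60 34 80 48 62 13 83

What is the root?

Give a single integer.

L0: [60, 34, 80, 48, 62, 13, 83]
L1: h(60,34)=(60*31+34)%997=897 h(80,48)=(80*31+48)%997=534 h(62,13)=(62*31+13)%997=938 h(83,83)=(83*31+83)%997=662 -> [897, 534, 938, 662]
L2: h(897,534)=(897*31+534)%997=425 h(938,662)=(938*31+662)%997=827 -> [425, 827]
L3: h(425,827)=(425*31+827)%997=44 -> [44]

Answer: 44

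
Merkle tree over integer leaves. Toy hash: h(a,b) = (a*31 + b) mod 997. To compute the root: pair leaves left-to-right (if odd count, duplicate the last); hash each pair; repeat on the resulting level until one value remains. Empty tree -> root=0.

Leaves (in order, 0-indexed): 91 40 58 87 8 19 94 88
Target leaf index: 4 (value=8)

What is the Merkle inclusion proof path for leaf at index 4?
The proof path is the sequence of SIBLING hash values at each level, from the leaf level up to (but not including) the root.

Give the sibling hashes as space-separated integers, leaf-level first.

Answer: 19 11 846

Derivation:
L0 (leaves): [91, 40, 58, 87, 8, 19, 94, 88], target index=4
L1: h(91,40)=(91*31+40)%997=867 [pair 0] h(58,87)=(58*31+87)%997=888 [pair 1] h(8,19)=(8*31+19)%997=267 [pair 2] h(94,88)=(94*31+88)%997=11 [pair 3] -> [867, 888, 267, 11]
  Sibling for proof at L0: 19
L2: h(867,888)=(867*31+888)%997=846 [pair 0] h(267,11)=(267*31+11)%997=312 [pair 1] -> [846, 312]
  Sibling for proof at L1: 11
L3: h(846,312)=(846*31+312)%997=616 [pair 0] -> [616]
  Sibling for proof at L2: 846
Root: 616
Proof path (sibling hashes from leaf to root): [19, 11, 846]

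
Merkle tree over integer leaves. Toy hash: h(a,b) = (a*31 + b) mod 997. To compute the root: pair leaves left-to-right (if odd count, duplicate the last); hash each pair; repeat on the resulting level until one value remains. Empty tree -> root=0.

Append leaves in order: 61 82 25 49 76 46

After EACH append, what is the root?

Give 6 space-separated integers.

After append 61 (leaves=[61]):
  L0: [61]
  root=61
After append 82 (leaves=[61, 82]):
  L0: [61, 82]
  L1: h(61,82)=(61*31+82)%997=976 -> [976]
  root=976
After append 25 (leaves=[61, 82, 25]):
  L0: [61, 82, 25]
  L1: h(61,82)=(61*31+82)%997=976 h(25,25)=(25*31+25)%997=800 -> [976, 800]
  L2: h(976,800)=(976*31+800)%997=149 -> [149]
  root=149
After append 49 (leaves=[61, 82, 25, 49]):
  L0: [61, 82, 25, 49]
  L1: h(61,82)=(61*31+82)%997=976 h(25,49)=(25*31+49)%997=824 -> [976, 824]
  L2: h(976,824)=(976*31+824)%997=173 -> [173]
  root=173
After append 76 (leaves=[61, 82, 25, 49, 76]):
  L0: [61, 82, 25, 49, 76]
  L1: h(61,82)=(61*31+82)%997=976 h(25,49)=(25*31+49)%997=824 h(76,76)=(76*31+76)%997=438 -> [976, 824, 438]
  L2: h(976,824)=(976*31+824)%997=173 h(438,438)=(438*31+438)%997=58 -> [173, 58]
  L3: h(173,58)=(173*31+58)%997=436 -> [436]
  root=436
After append 46 (leaves=[61, 82, 25, 49, 76, 46]):
  L0: [61, 82, 25, 49, 76, 46]
  L1: h(61,82)=(61*31+82)%997=976 h(25,49)=(25*31+49)%997=824 h(76,46)=(76*31+46)%997=408 -> [976, 824, 408]
  L2: h(976,824)=(976*31+824)%997=173 h(408,408)=(408*31+408)%997=95 -> [173, 95]
  L3: h(173,95)=(173*31+95)%997=473 -> [473]
  root=473

Answer: 61 976 149 173 436 473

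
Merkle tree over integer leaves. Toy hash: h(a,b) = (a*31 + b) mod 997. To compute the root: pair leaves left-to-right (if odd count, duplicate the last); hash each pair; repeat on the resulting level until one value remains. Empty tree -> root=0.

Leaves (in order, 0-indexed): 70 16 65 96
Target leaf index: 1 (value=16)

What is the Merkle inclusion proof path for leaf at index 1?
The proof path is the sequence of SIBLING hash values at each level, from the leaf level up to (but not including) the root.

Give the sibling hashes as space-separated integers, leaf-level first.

L0 (leaves): [70, 16, 65, 96], target index=1
L1: h(70,16)=(70*31+16)%997=192 [pair 0] h(65,96)=(65*31+96)%997=117 [pair 1] -> [192, 117]
  Sibling for proof at L0: 70
L2: h(192,117)=(192*31+117)%997=87 [pair 0] -> [87]
  Sibling for proof at L1: 117
Root: 87
Proof path (sibling hashes from leaf to root): [70, 117]

Answer: 70 117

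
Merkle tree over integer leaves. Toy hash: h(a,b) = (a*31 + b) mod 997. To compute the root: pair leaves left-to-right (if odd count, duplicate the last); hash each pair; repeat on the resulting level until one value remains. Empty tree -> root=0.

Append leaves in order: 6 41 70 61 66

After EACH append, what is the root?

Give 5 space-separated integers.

Answer: 6 227 304 295 957

Derivation:
After append 6 (leaves=[6]):
  L0: [6]
  root=6
After append 41 (leaves=[6, 41]):
  L0: [6, 41]
  L1: h(6,41)=(6*31+41)%997=227 -> [227]
  root=227
After append 70 (leaves=[6, 41, 70]):
  L0: [6, 41, 70]
  L1: h(6,41)=(6*31+41)%997=227 h(70,70)=(70*31+70)%997=246 -> [227, 246]
  L2: h(227,246)=(227*31+246)%997=304 -> [304]
  root=304
After append 61 (leaves=[6, 41, 70, 61]):
  L0: [6, 41, 70, 61]
  L1: h(6,41)=(6*31+41)%997=227 h(70,61)=(70*31+61)%997=237 -> [227, 237]
  L2: h(227,237)=(227*31+237)%997=295 -> [295]
  root=295
After append 66 (leaves=[6, 41, 70, 61, 66]):
  L0: [6, 41, 70, 61, 66]
  L1: h(6,41)=(6*31+41)%997=227 h(70,61)=(70*31+61)%997=237 h(66,66)=(66*31+66)%997=118 -> [227, 237, 118]
  L2: h(227,237)=(227*31+237)%997=295 h(118,118)=(118*31+118)%997=785 -> [295, 785]
  L3: h(295,785)=(295*31+785)%997=957 -> [957]
  root=957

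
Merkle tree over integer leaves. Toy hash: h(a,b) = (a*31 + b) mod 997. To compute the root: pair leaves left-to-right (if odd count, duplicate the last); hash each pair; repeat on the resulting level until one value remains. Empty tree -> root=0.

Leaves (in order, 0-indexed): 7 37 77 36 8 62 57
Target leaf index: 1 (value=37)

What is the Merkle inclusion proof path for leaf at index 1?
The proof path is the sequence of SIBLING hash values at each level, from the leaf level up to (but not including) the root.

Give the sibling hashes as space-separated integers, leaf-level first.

Answer: 7 429 467

Derivation:
L0 (leaves): [7, 37, 77, 36, 8, 62, 57], target index=1
L1: h(7,37)=(7*31+37)%997=254 [pair 0] h(77,36)=(77*31+36)%997=429 [pair 1] h(8,62)=(8*31+62)%997=310 [pair 2] h(57,57)=(57*31+57)%997=827 [pair 3] -> [254, 429, 310, 827]
  Sibling for proof at L0: 7
L2: h(254,429)=(254*31+429)%997=327 [pair 0] h(310,827)=(310*31+827)%997=467 [pair 1] -> [327, 467]
  Sibling for proof at L1: 429
L3: h(327,467)=(327*31+467)%997=634 [pair 0] -> [634]
  Sibling for proof at L2: 467
Root: 634
Proof path (sibling hashes from leaf to root): [7, 429, 467]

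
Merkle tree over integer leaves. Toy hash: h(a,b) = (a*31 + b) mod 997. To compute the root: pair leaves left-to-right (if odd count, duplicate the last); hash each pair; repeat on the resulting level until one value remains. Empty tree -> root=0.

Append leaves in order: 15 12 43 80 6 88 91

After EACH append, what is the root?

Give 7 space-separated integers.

Answer: 15 477 211 248 871 504 151

Derivation:
After append 15 (leaves=[15]):
  L0: [15]
  root=15
After append 12 (leaves=[15, 12]):
  L0: [15, 12]
  L1: h(15,12)=(15*31+12)%997=477 -> [477]
  root=477
After append 43 (leaves=[15, 12, 43]):
  L0: [15, 12, 43]
  L1: h(15,12)=(15*31+12)%997=477 h(43,43)=(43*31+43)%997=379 -> [477, 379]
  L2: h(477,379)=(477*31+379)%997=211 -> [211]
  root=211
After append 80 (leaves=[15, 12, 43, 80]):
  L0: [15, 12, 43, 80]
  L1: h(15,12)=(15*31+12)%997=477 h(43,80)=(43*31+80)%997=416 -> [477, 416]
  L2: h(477,416)=(477*31+416)%997=248 -> [248]
  root=248
After append 6 (leaves=[15, 12, 43, 80, 6]):
  L0: [15, 12, 43, 80, 6]
  L1: h(15,12)=(15*31+12)%997=477 h(43,80)=(43*31+80)%997=416 h(6,6)=(6*31+6)%997=192 -> [477, 416, 192]
  L2: h(477,416)=(477*31+416)%997=248 h(192,192)=(192*31+192)%997=162 -> [248, 162]
  L3: h(248,162)=(248*31+162)%997=871 -> [871]
  root=871
After append 88 (leaves=[15, 12, 43, 80, 6, 88]):
  L0: [15, 12, 43, 80, 6, 88]
  L1: h(15,12)=(15*31+12)%997=477 h(43,80)=(43*31+80)%997=416 h(6,88)=(6*31+88)%997=274 -> [477, 416, 274]
  L2: h(477,416)=(477*31+416)%997=248 h(274,274)=(274*31+274)%997=792 -> [248, 792]
  L3: h(248,792)=(248*31+792)%997=504 -> [504]
  root=504
After append 91 (leaves=[15, 12, 43, 80, 6, 88, 91]):
  L0: [15, 12, 43, 80, 6, 88, 91]
  L1: h(15,12)=(15*31+12)%997=477 h(43,80)=(43*31+80)%997=416 h(6,88)=(6*31+88)%997=274 h(91,91)=(91*31+91)%997=918 -> [477, 416, 274, 918]
  L2: h(477,416)=(477*31+416)%997=248 h(274,918)=(274*31+918)%997=439 -> [248, 439]
  L3: h(248,439)=(248*31+439)%997=151 -> [151]
  root=151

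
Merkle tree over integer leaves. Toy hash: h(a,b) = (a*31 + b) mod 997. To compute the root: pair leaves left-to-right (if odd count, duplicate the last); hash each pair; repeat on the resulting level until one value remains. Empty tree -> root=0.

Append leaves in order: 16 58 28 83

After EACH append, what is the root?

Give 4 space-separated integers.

Answer: 16 554 124 179

Derivation:
After append 16 (leaves=[16]):
  L0: [16]
  root=16
After append 58 (leaves=[16, 58]):
  L0: [16, 58]
  L1: h(16,58)=(16*31+58)%997=554 -> [554]
  root=554
After append 28 (leaves=[16, 58, 28]):
  L0: [16, 58, 28]
  L1: h(16,58)=(16*31+58)%997=554 h(28,28)=(28*31+28)%997=896 -> [554, 896]
  L2: h(554,896)=(554*31+896)%997=124 -> [124]
  root=124
After append 83 (leaves=[16, 58, 28, 83]):
  L0: [16, 58, 28, 83]
  L1: h(16,58)=(16*31+58)%997=554 h(28,83)=(28*31+83)%997=951 -> [554, 951]
  L2: h(554,951)=(554*31+951)%997=179 -> [179]
  root=179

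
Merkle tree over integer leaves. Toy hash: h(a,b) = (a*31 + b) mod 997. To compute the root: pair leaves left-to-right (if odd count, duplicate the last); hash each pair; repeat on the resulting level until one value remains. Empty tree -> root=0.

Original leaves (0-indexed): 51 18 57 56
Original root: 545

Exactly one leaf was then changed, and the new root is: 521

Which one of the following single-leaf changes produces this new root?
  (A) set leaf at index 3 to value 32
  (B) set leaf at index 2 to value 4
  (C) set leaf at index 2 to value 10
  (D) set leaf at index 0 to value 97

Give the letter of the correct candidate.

Answer: A

Derivation:
Original leaves: [51, 18, 57, 56]
Target new root: 521
Try each candidate change and compute the resulting root:
Candidate A: set leaf[3] = 32 -> leaves = [51, 18, 57, 32]
  L0: [51, 18, 57, 32]
  L1: h(51,18)=(51*31+18)%997=602 h(57,32)=(57*31+32)%997=802 -> [602, 802]
  L2: h(602,802)=(602*31+802)%997=521 -> [521]
  root = 521 == target 521  ** MATCH **
Candidate B: set leaf[2] = 4 -> leaves = [51, 18, 4, 56]
  L0: [51, 18, 4, 56]
  L1: h(51,18)=(51*31+18)%997=602 h(4,56)=(4*31+56)%997=180 -> [602, 180]
  L2: h(602,180)=(602*31+180)%997=896 -> [896]
  root = 896 != target 521
Candidate C: set leaf[2] = 10 -> leaves = [51, 18, 10, 56]
  L0: [51, 18, 10, 56]
  L1: h(51,18)=(51*31+18)%997=602 h(10,56)=(10*31+56)%997=366 -> [602, 366]
  L2: h(602,366)=(602*31+366)%997=85 -> [85]
  root = 85 != target 521
Candidate D: set leaf[0] = 97 -> leaves = [97, 18, 57, 56]
  L0: [97, 18, 57, 56]
  L1: h(97,18)=(97*31+18)%997=34 h(57,56)=(57*31+56)%997=826 -> [34, 826]
  L2: h(34,826)=(34*31+826)%997=883 -> [883]
  root = 883 != target 521
Candidate A produces the target root.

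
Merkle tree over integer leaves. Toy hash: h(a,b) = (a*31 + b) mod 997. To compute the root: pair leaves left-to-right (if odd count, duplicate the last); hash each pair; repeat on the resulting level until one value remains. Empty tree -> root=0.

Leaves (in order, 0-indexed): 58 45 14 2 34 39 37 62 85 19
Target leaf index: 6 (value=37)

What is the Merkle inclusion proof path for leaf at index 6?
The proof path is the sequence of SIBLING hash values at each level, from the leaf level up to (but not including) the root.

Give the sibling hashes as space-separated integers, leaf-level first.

L0 (leaves): [58, 45, 14, 2, 34, 39, 37, 62, 85, 19], target index=6
L1: h(58,45)=(58*31+45)%997=846 [pair 0] h(14,2)=(14*31+2)%997=436 [pair 1] h(34,39)=(34*31+39)%997=96 [pair 2] h(37,62)=(37*31+62)%997=212 [pair 3] h(85,19)=(85*31+19)%997=660 [pair 4] -> [846, 436, 96, 212, 660]
  Sibling for proof at L0: 62
L2: h(846,436)=(846*31+436)%997=740 [pair 0] h(96,212)=(96*31+212)%997=197 [pair 1] h(660,660)=(660*31+660)%997=183 [pair 2] -> [740, 197, 183]
  Sibling for proof at L1: 96
L3: h(740,197)=(740*31+197)%997=206 [pair 0] h(183,183)=(183*31+183)%997=871 [pair 1] -> [206, 871]
  Sibling for proof at L2: 740
L4: h(206,871)=(206*31+871)%997=278 [pair 0] -> [278]
  Sibling for proof at L3: 871
Root: 278
Proof path (sibling hashes from leaf to root): [62, 96, 740, 871]

Answer: 62 96 740 871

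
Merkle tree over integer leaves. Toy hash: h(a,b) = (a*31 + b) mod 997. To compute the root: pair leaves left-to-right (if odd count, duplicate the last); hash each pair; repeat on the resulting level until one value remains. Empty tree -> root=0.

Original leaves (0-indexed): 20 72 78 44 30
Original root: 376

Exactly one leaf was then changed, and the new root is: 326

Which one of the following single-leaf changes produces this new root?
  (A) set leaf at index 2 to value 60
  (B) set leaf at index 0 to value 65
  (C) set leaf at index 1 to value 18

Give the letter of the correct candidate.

Original leaves: [20, 72, 78, 44, 30]
Target new root: 326
Try each candidate change and compute the resulting root:
Candidate A: set leaf[2] = 60 -> leaves = [20, 72, 60, 44, 30]
  L0: [20, 72, 60, 44, 30]
  L1: h(20,72)=(20*31+72)%997=692 h(60,44)=(60*31+44)%997=907 h(30,30)=(30*31+30)%997=960 -> [692, 907, 960]
  L2: h(692,907)=(692*31+907)%997=425 h(960,960)=(960*31+960)%997=810 -> [425, 810]
  L3: h(425,810)=(425*31+810)%997=27 -> [27]
  root = 27 != target 326
Candidate B: set leaf[0] = 65 -> leaves = [65, 72, 78, 44, 30]
  L0: [65, 72, 78, 44, 30]
  L1: h(65,72)=(65*31+72)%997=93 h(78,44)=(78*31+44)%997=468 h(30,30)=(30*31+30)%997=960 -> [93, 468, 960]
  L2: h(93,468)=(93*31+468)%997=360 h(960,960)=(960*31+960)%997=810 -> [360, 810]
  L3: h(360,810)=(360*31+810)%997=6 -> [6]
  root = 6 != target 326
Candidate C: set leaf[1] = 18 -> leaves = [20, 18, 78, 44, 30]
  L0: [20, 18, 78, 44, 30]
  L1: h(20,18)=(20*31+18)%997=638 h(78,44)=(78*31+44)%997=468 h(30,30)=(30*31+30)%997=960 -> [638, 468, 960]
  L2: h(638,468)=(638*31+468)%997=306 h(960,960)=(960*31+960)%997=810 -> [306, 810]
  L3: h(306,810)=(306*31+810)%997=326 -> [326]
  root = 326 == target 326  ** MATCH **
Candidate C produces the target root.

Answer: C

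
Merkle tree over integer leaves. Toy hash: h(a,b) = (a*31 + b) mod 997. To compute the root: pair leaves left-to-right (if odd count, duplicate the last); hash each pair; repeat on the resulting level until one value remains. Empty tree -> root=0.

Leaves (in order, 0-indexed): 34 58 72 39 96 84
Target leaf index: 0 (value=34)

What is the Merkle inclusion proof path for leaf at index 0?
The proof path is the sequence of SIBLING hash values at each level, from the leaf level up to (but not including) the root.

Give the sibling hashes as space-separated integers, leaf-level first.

Answer: 58 277 214

Derivation:
L0 (leaves): [34, 58, 72, 39, 96, 84], target index=0
L1: h(34,58)=(34*31+58)%997=115 [pair 0] h(72,39)=(72*31+39)%997=277 [pair 1] h(96,84)=(96*31+84)%997=69 [pair 2] -> [115, 277, 69]
  Sibling for proof at L0: 58
L2: h(115,277)=(115*31+277)%997=851 [pair 0] h(69,69)=(69*31+69)%997=214 [pair 1] -> [851, 214]
  Sibling for proof at L1: 277
L3: h(851,214)=(851*31+214)%997=673 [pair 0] -> [673]
  Sibling for proof at L2: 214
Root: 673
Proof path (sibling hashes from leaf to root): [58, 277, 214]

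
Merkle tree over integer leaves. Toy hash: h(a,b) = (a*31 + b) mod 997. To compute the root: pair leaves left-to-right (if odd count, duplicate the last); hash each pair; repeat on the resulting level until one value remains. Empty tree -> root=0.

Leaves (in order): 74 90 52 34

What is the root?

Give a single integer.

Answer: 775

Derivation:
L0: [74, 90, 52, 34]
L1: h(74,90)=(74*31+90)%997=390 h(52,34)=(52*31+34)%997=649 -> [390, 649]
L2: h(390,649)=(390*31+649)%997=775 -> [775]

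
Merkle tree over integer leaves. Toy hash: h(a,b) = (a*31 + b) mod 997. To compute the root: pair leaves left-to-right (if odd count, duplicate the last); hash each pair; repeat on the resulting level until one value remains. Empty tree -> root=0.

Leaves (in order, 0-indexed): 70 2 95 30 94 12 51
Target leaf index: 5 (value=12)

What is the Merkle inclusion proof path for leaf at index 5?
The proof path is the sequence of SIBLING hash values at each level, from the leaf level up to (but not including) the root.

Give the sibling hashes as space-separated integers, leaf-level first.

Answer: 94 635 517

Derivation:
L0 (leaves): [70, 2, 95, 30, 94, 12, 51], target index=5
L1: h(70,2)=(70*31+2)%997=178 [pair 0] h(95,30)=(95*31+30)%997=981 [pair 1] h(94,12)=(94*31+12)%997=932 [pair 2] h(51,51)=(51*31+51)%997=635 [pair 3] -> [178, 981, 932, 635]
  Sibling for proof at L0: 94
L2: h(178,981)=(178*31+981)%997=517 [pair 0] h(932,635)=(932*31+635)%997=614 [pair 1] -> [517, 614]
  Sibling for proof at L1: 635
L3: h(517,614)=(517*31+614)%997=689 [pair 0] -> [689]
  Sibling for proof at L2: 517
Root: 689
Proof path (sibling hashes from leaf to root): [94, 635, 517]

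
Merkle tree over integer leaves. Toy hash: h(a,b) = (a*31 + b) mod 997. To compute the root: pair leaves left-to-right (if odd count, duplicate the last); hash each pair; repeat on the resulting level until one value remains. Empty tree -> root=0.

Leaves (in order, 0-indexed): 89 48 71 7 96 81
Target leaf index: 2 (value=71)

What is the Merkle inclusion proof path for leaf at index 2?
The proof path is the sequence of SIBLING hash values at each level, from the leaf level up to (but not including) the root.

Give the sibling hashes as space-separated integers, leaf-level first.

Answer: 7 813 118

Derivation:
L0 (leaves): [89, 48, 71, 7, 96, 81], target index=2
L1: h(89,48)=(89*31+48)%997=813 [pair 0] h(71,7)=(71*31+7)%997=214 [pair 1] h(96,81)=(96*31+81)%997=66 [pair 2] -> [813, 214, 66]
  Sibling for proof at L0: 7
L2: h(813,214)=(813*31+214)%997=492 [pair 0] h(66,66)=(66*31+66)%997=118 [pair 1] -> [492, 118]
  Sibling for proof at L1: 813
L3: h(492,118)=(492*31+118)%997=415 [pair 0] -> [415]
  Sibling for proof at L2: 118
Root: 415
Proof path (sibling hashes from leaf to root): [7, 813, 118]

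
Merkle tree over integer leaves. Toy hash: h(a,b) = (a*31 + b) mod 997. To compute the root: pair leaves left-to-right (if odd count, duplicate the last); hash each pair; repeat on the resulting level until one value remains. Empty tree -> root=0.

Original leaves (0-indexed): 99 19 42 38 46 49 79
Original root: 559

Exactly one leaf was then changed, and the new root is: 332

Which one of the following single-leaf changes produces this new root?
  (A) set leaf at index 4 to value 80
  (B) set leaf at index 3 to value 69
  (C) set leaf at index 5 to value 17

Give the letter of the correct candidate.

Original leaves: [99, 19, 42, 38, 46, 49, 79]
Target new root: 332
Try each candidate change and compute the resulting root:
Candidate A: set leaf[4] = 80 -> leaves = [99, 19, 42, 38, 80, 49, 79]
  L0: [99, 19, 42, 38, 80, 49, 79]
  L1: h(99,19)=(99*31+19)%997=97 h(42,38)=(42*31+38)%997=343 h(80,49)=(80*31+49)%997=535 h(79,79)=(79*31+79)%997=534 -> [97, 343, 535, 534]
  L2: h(97,343)=(97*31+343)%997=359 h(535,534)=(535*31+534)%997=170 -> [359, 170]
  L3: h(359,170)=(359*31+170)%997=332 -> [332]
  root = 332 == target 332  ** MATCH **
Candidate B: set leaf[3] = 69 -> leaves = [99, 19, 42, 69, 46, 49, 79]
  L0: [99, 19, 42, 69, 46, 49, 79]
  L1: h(99,19)=(99*31+19)%997=97 h(42,69)=(42*31+69)%997=374 h(46,49)=(46*31+49)%997=478 h(79,79)=(79*31+79)%997=534 -> [97, 374, 478, 534]
  L2: h(97,374)=(97*31+374)%997=390 h(478,534)=(478*31+534)%997=397 -> [390, 397]
  L3: h(390,397)=(390*31+397)%997=523 -> [523]
  root = 523 != target 332
Candidate C: set leaf[5] = 17 -> leaves = [99, 19, 42, 38, 46, 17, 79]
  L0: [99, 19, 42, 38, 46, 17, 79]
  L1: h(99,19)=(99*31+19)%997=97 h(42,38)=(42*31+38)%997=343 h(46,17)=(46*31+17)%997=446 h(79,79)=(79*31+79)%997=534 -> [97, 343, 446, 534]
  L2: h(97,343)=(97*31+343)%997=359 h(446,534)=(446*31+534)%997=402 -> [359, 402]
  L3: h(359,402)=(359*31+402)%997=564 -> [564]
  root = 564 != target 332
Candidate A produces the target root.

Answer: A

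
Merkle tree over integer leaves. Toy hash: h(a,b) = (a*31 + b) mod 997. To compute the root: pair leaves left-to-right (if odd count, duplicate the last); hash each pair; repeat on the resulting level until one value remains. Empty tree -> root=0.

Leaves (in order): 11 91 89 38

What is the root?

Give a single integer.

L0: [11, 91, 89, 38]
L1: h(11,91)=(11*31+91)%997=432 h(89,38)=(89*31+38)%997=803 -> [432, 803]
L2: h(432,803)=(432*31+803)%997=237 -> [237]

Answer: 237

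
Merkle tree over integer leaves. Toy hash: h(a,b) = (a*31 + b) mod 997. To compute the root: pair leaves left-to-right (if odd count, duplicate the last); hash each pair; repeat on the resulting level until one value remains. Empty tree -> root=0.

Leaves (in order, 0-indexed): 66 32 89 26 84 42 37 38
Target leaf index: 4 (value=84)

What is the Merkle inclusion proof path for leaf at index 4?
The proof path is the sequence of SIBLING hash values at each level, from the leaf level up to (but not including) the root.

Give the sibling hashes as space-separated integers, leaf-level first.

Answer: 42 188 404

Derivation:
L0 (leaves): [66, 32, 89, 26, 84, 42, 37, 38], target index=4
L1: h(66,32)=(66*31+32)%997=84 [pair 0] h(89,26)=(89*31+26)%997=791 [pair 1] h(84,42)=(84*31+42)%997=652 [pair 2] h(37,38)=(37*31+38)%997=188 [pair 3] -> [84, 791, 652, 188]
  Sibling for proof at L0: 42
L2: h(84,791)=(84*31+791)%997=404 [pair 0] h(652,188)=(652*31+188)%997=460 [pair 1] -> [404, 460]
  Sibling for proof at L1: 188
L3: h(404,460)=(404*31+460)%997=23 [pair 0] -> [23]
  Sibling for proof at L2: 404
Root: 23
Proof path (sibling hashes from leaf to root): [42, 188, 404]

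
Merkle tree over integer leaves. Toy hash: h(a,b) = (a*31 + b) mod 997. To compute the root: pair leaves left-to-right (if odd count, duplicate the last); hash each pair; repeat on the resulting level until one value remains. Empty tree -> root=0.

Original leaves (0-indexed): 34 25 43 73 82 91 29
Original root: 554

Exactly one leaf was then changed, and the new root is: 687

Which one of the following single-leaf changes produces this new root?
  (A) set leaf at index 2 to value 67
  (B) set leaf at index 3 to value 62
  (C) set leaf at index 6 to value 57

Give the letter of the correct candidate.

Answer: A

Derivation:
Original leaves: [34, 25, 43, 73, 82, 91, 29]
Target new root: 687
Try each candidate change and compute the resulting root:
Candidate A: set leaf[2] = 67 -> leaves = [34, 25, 67, 73, 82, 91, 29]
  L0: [34, 25, 67, 73, 82, 91, 29]
  L1: h(34,25)=(34*31+25)%997=82 h(67,73)=(67*31+73)%997=156 h(82,91)=(82*31+91)%997=639 h(29,29)=(29*31+29)%997=928 -> [82, 156, 639, 928]
  L2: h(82,156)=(82*31+156)%997=704 h(639,928)=(639*31+928)%997=797 -> [704, 797]
  L3: h(704,797)=(704*31+797)%997=687 -> [687]
  root = 687 == target 687  ** MATCH **
Candidate B: set leaf[3] = 62 -> leaves = [34, 25, 43, 62, 82, 91, 29]
  L0: [34, 25, 43, 62, 82, 91, 29]
  L1: h(34,25)=(34*31+25)%997=82 h(43,62)=(43*31+62)%997=398 h(82,91)=(82*31+91)%997=639 h(29,29)=(29*31+29)%997=928 -> [82, 398, 639, 928]
  L2: h(82,398)=(82*31+398)%997=946 h(639,928)=(639*31+928)%997=797 -> [946, 797]
  L3: h(946,797)=(946*31+797)%997=213 -> [213]
  root = 213 != target 687
Candidate C: set leaf[6] = 57 -> leaves = [34, 25, 43, 73, 82, 91, 57]
  L0: [34, 25, 43, 73, 82, 91, 57]
  L1: h(34,25)=(34*31+25)%997=82 h(43,73)=(43*31+73)%997=409 h(82,91)=(82*31+91)%997=639 h(57,57)=(57*31+57)%997=827 -> [82, 409, 639, 827]
  L2: h(82,409)=(82*31+409)%997=957 h(639,827)=(639*31+827)%997=696 -> [957, 696]
  L3: h(957,696)=(957*31+696)%997=453 -> [453]
  root = 453 != target 687
Candidate A produces the target root.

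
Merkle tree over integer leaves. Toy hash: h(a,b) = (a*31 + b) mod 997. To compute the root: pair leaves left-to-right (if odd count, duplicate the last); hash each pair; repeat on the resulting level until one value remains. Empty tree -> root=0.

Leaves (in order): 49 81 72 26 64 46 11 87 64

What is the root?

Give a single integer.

L0: [49, 81, 72, 26, 64, 46, 11, 87, 64]
L1: h(49,81)=(49*31+81)%997=603 h(72,26)=(72*31+26)%997=264 h(64,46)=(64*31+46)%997=36 h(11,87)=(11*31+87)%997=428 h(64,64)=(64*31+64)%997=54 -> [603, 264, 36, 428, 54]
L2: h(603,264)=(603*31+264)%997=14 h(36,428)=(36*31+428)%997=547 h(54,54)=(54*31+54)%997=731 -> [14, 547, 731]
L3: h(14,547)=(14*31+547)%997=981 h(731,731)=(731*31+731)%997=461 -> [981, 461]
L4: h(981,461)=(981*31+461)%997=962 -> [962]

Answer: 962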